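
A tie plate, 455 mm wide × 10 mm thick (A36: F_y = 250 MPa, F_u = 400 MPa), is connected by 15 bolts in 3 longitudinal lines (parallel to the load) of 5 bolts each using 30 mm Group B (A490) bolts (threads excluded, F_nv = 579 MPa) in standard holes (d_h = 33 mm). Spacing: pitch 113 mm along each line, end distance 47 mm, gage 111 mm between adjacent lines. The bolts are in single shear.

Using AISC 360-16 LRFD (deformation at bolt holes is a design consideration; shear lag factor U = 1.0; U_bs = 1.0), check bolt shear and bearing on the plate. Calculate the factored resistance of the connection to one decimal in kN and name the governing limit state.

2921.4 kN (bearing governs)

Bolt shear: A_b = π(30)²/4 = 706.86 mm². φR_n = 0.75 × 579 × 706.86 × 15 × 1 = 4604.3 kN.
Bearing (10 mm plate, F_u = 400 MPa): end bolts L_c = 47 − 33/2 = 30.5, R_n = min(1.2×30.5×10×400, 2.4×30×10×400) = 146.4 kN/bolt; interior L_c = 113 − 33 = 80, R_n = 288 kN/bolt. φR_n = 0.75 × (3×146.4 + 12×288) = 2921.4 kN.
Governing: min(4604.3, 2921.4) = 2921.4 kN → bearing.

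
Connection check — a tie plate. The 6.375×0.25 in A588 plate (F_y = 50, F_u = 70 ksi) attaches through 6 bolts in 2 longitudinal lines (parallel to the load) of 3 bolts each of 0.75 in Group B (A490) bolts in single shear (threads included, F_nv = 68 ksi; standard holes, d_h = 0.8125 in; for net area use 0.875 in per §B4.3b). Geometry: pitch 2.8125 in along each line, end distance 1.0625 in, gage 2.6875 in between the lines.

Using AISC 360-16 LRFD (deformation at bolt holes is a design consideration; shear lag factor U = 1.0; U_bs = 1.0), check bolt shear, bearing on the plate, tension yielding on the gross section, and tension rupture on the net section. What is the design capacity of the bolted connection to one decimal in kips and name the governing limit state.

Bolt shear: A_b = π(0.75)²/4 = 0.44179 in². φR_n = 0.75 × 68 × 0.44179 × 6 × 1 = 135.2 kips.
Bearing (0.25 in plate, F_u = 70 ksi): end bolts L_c = 1.0625 − 0.8125/2 = 0.65625, R_n = min(1.2×0.65625×0.25×70, 2.4×0.75×0.25×70) = 13.781 kips/bolt; interior L_c = 2.8125 − 0.8125 = 2, R_n = 31.5 kips/bolt. φR_n = 0.75 × (2×13.781 + 4×31.5) = 115.2 kips.
Tension yield (gross): A_g = 6.375×0.25 = 1.5938 in². φR_n = 0.90 × 50 × 1.5938 = 71.7 kips.
Tension rupture (net): A_n = (6.375 − 2×0.875)×0.25 = 1.1563 in² (U = 1.0, A_e = A_n). φR_n = 0.75 × 70 × 1.1563 = 60.7 kips.
Governing: min(135.2, 115.2, 71.7, 60.7) = 60.7 kips → net-section rupture.

60.7 kips (net-section rupture governs)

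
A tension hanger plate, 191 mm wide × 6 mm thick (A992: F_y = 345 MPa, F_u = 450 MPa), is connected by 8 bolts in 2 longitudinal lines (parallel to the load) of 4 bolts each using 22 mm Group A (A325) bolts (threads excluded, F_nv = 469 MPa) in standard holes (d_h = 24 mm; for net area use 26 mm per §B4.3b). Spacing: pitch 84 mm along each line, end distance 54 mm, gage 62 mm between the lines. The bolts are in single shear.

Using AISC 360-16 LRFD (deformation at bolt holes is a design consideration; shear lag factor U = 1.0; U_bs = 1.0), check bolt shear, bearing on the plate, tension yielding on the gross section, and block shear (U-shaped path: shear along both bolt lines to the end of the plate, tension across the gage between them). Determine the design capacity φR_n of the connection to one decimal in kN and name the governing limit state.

355.8 kN (gross-section yield governs)

Bolt shear: A_b = π(22)²/4 = 380.13 mm². φR_n = 0.75 × 469 × 380.13 × 8 × 1 = 1069.7 kN.
Bearing (6 mm plate, F_u = 450 MPa): end bolts L_c = 54 − 24/2 = 42, R_n = min(1.2×42×6×450, 2.4×22×6×450) = 136.08 kN/bolt; interior L_c = 84 − 24 = 60, R_n = 142.56 kN/bolt. φR_n = 0.75 × (2×136.08 + 6×142.56) = 845.6 kN.
Tension yield (gross): A_g = 191×6 = 1146 mm². φR_n = 0.90 × 345 × 1146 = 355.8 kN.
Block shear: shear path 2×[54+3×84] = 2×306 mm, A_gv = 3672, A_nv = 2×(306 − 3.5×26)×6 = 2580 mm²; tension across gage: (62 − 1×26)×6 = 216 mm². R_n = min(0.6×450×2580, 0.6×345×3672) + 1.0×450×216 = min(696.6, 760.1) + 97.2 = 793.8 kN. φR_n = 0.75 × 793.8 = 595.4 kN.
Governing: min(1069.7, 845.6, 355.8, 595.4) = 355.8 kN → gross-section yield.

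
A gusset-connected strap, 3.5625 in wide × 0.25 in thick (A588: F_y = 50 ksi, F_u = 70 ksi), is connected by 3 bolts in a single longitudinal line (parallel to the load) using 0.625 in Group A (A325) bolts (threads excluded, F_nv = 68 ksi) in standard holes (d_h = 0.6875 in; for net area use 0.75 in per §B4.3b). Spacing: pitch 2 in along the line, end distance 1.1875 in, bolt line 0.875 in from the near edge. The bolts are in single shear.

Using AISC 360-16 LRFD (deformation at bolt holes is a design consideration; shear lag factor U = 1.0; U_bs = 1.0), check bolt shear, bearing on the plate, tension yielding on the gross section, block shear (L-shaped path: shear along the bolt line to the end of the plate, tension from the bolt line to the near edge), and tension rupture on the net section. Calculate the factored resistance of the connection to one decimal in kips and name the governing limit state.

Bolt shear: A_b = π(0.625)²/4 = 0.3068 in². φR_n = 0.75 × 68 × 0.3068 × 3 × 1 = 46.9 kips.
Bearing (0.25 in plate, F_u = 70 ksi): end bolts L_c = 1.1875 − 0.6875/2 = 0.84375, R_n = min(1.2×0.84375×0.25×70, 2.4×0.625×0.25×70) = 17.719 kips/bolt; interior L_c = 2 − 0.6875 = 1.3125, R_n = 26.25 kips/bolt. φR_n = 0.75 × (1×17.719 + 2×26.25) = 52.7 kips.
Tension yield (gross): A_g = 3.5625×0.25 = 0.89063 in². φR_n = 0.90 × 50 × 0.89063 = 40.1 kips.
Block shear: shear path 1×[1.1875+2×2] = 1×5.1875 in, A_gv = 1.2969, A_nv = 1×(5.1875 − 2.5×0.75)×0.25 = 0.82813 in²; tension to near edge: (0.875 − 0.5×0.75)×0.25 = 0.125 in². R_n = min(0.6×70×0.82813, 0.6×50×1.2969) + 1.0×70×0.125 = min(34.781, 38.907) + 8.75 = 43.531 kips. φR_n = 0.75 × 43.531 = 32.6 kips.
Tension rupture (net): A_n = (3.5625 − 1×0.75)×0.25 = 0.70313 in² (U = 1.0, A_e = A_n). φR_n = 0.75 × 70 × 0.70313 = 36.9 kips.
Governing: min(46.9, 52.7, 40.1, 32.6, 36.9) = 32.6 kips → block shear.

32.6 kips (block shear governs)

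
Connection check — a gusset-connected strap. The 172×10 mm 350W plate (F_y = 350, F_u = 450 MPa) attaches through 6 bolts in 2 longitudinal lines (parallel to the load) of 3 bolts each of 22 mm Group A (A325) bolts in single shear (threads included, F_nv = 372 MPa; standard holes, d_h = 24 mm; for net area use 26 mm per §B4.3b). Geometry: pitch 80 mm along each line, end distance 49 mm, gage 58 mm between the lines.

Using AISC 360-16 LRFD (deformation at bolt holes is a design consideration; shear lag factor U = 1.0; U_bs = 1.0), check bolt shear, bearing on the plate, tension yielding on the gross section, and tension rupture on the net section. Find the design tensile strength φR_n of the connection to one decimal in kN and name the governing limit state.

Bolt shear: A_b = π(22)²/4 = 380.13 mm². φR_n = 0.75 × 372 × 380.13 × 6 × 1 = 636.3 kN.
Bearing (10 mm plate, F_u = 450 MPa): end bolts L_c = 49 − 24/2 = 37, R_n = min(1.2×37×10×450, 2.4×22×10×450) = 199.8 kN/bolt; interior L_c = 80 − 24 = 56, R_n = 237.6 kN/bolt. φR_n = 0.75 × (2×199.8 + 4×237.6) = 1012.5 kN.
Tension yield (gross): A_g = 172×10 = 1720 mm². φR_n = 0.90 × 350 × 1720 = 541.8 kN.
Tension rupture (net): A_n = (172 − 2×26)×10 = 1200 mm² (U = 1.0, A_e = A_n). φR_n = 0.75 × 450 × 1200 = 405.0 kN.
Governing: min(636.3, 1012.5, 541.8, 405.0) = 405.0 kN → net-section rupture.

405.0 kN (net-section rupture governs)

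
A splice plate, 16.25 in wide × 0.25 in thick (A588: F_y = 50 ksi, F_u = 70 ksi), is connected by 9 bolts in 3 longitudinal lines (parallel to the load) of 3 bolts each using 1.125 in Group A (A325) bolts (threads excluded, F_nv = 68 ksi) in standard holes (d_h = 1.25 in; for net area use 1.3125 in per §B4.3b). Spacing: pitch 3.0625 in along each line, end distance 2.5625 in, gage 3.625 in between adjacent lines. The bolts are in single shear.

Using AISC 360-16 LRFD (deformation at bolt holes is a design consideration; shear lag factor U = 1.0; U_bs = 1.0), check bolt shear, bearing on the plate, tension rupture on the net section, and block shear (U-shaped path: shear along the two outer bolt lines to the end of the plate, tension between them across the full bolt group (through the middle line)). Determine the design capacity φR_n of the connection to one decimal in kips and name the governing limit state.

Bolt shear: A_b = π(1.125)²/4 = 0.99402 in². φR_n = 0.75 × 68 × 0.99402 × 9 × 1 = 456.3 kips.
Bearing (0.25 in plate, F_u = 70 ksi): end bolts L_c = 2.5625 − 1.25/2 = 1.9375, R_n = min(1.2×1.9375×0.25×70, 2.4×1.125×0.25×70) = 40.688 kips/bolt; interior L_c = 3.0625 − 1.25 = 1.8125, R_n = 38.063 kips/bolt. φR_n = 0.75 × (3×40.688 + 6×38.063) = 262.8 kips.
Tension rupture (net): A_n = (16.25 − 3×1.3125)×0.25 = 3.0781 in² (U = 1.0, A_e = A_n). φR_n = 0.75 × 70 × 3.0781 = 161.6 kips.
Block shear: shear path 2×[2.5625+2×3.0625] = 2×8.6875 in, A_gv = 4.3438, A_nv = 2×(8.6875 − 2.5×1.3125)×0.25 = 2.7031 in²; tension across gage: (7.25 − 2×1.3125)×0.25 = 1.1563 in². R_n = min(0.6×70×2.7031, 0.6×50×4.3438) + 1.0×70×1.1563 = min(113.53, 130.31) + 80.941 = 194.47 kips. φR_n = 0.75 × 194.47 = 145.9 kips.
Governing: min(456.3, 262.8, 161.6, 145.9) = 145.9 kips → block shear.

145.9 kips (block shear governs)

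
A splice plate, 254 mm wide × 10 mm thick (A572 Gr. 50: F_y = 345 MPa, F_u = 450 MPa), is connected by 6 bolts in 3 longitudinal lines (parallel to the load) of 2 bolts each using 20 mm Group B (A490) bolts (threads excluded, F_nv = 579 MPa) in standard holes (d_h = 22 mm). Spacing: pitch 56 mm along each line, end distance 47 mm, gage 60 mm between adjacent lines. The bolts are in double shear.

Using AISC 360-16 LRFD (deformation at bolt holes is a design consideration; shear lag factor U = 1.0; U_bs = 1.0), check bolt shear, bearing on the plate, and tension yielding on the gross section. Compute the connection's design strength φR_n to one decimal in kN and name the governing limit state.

Bolt shear: A_b = π(20)²/4 = 314.16 mm². φR_n = 0.75 × 579 × 314.16 × 6 × 2 = 1637.1 kN.
Bearing (10 mm plate, F_u = 450 MPa): end bolts L_c = 47 − 22/2 = 36, R_n = min(1.2×36×10×450, 2.4×20×10×450) = 194.4 kN/bolt; interior L_c = 56 − 22 = 34, R_n = 183.6 kN/bolt. φR_n = 0.75 × (3×194.4 + 3×183.6) = 850.5 kN.
Tension yield (gross): A_g = 254×10 = 2540 mm². φR_n = 0.90 × 345 × 2540 = 788.7 kN.
Governing: min(1637.1, 850.5, 788.7) = 788.7 kN → gross-section yield.

788.7 kN (gross-section yield governs)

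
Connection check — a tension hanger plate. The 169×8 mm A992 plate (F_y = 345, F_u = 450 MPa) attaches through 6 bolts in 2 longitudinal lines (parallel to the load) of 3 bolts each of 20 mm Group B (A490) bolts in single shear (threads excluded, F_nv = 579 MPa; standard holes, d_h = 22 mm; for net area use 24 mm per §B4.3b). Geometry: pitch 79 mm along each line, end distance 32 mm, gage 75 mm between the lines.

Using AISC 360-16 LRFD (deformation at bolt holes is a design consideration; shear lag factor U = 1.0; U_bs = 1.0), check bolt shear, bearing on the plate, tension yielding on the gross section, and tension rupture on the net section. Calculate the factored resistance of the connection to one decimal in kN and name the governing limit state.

326.7 kN (net-section rupture governs)

Bolt shear: A_b = π(20)²/4 = 314.16 mm². φR_n = 0.75 × 579 × 314.16 × 6 × 1 = 818.5 kN.
Bearing (8 mm plate, F_u = 450 MPa): end bolts L_c = 32 − 22/2 = 21, R_n = min(1.2×21×8×450, 2.4×20×8×450) = 90.72 kN/bolt; interior L_c = 79 − 22 = 57, R_n = 172.8 kN/bolt. φR_n = 0.75 × (2×90.72 + 4×172.8) = 654.5 kN.
Tension yield (gross): A_g = 169×8 = 1352 mm². φR_n = 0.90 × 345 × 1352 = 419.8 kN.
Tension rupture (net): A_n = (169 − 2×24)×8 = 968 mm² (U = 1.0, A_e = A_n). φR_n = 0.75 × 450 × 968 = 326.7 kN.
Governing: min(818.5, 654.5, 419.8, 326.7) = 326.7 kN → net-section rupture.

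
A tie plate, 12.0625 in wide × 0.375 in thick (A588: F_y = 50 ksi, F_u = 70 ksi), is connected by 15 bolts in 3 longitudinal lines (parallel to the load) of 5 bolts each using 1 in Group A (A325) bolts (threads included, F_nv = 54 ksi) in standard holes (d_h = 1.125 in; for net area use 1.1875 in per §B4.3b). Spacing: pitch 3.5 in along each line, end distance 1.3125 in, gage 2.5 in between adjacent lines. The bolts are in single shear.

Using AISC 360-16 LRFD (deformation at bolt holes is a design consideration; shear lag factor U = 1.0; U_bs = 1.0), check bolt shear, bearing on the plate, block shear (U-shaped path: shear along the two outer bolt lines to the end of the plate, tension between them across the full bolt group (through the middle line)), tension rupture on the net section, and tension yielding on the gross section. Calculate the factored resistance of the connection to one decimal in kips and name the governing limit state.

Bolt shear: A_b = π(1)²/4 = 0.7854 in². φR_n = 0.75 × 54 × 0.7854 × 15 × 1 = 477.1 kips.
Bearing (0.375 in plate, F_u = 70 ksi): end bolts L_c = 1.3125 − 1.125/2 = 0.75, R_n = min(1.2×0.75×0.375×70, 2.4×1×0.375×70) = 23.625 kips/bolt; interior L_c = 3.5 − 1.125 = 2.375, R_n = 63 kips/bolt. φR_n = 0.75 × (3×23.625 + 12×63) = 620.2 kips.
Block shear: shear path 2×[1.3125+4×3.5] = 2×15.3125 in, A_gv = 11.484, A_nv = 2×(15.3125 − 4.5×1.1875)×0.375 = 7.4766 in²; tension across gage: (5 − 2×1.1875)×0.375 = 0.98438 in². R_n = min(0.6×70×7.4766, 0.6×50×11.484) + 1.0×70×0.98438 = min(314.02, 344.52) + 68.907 = 382.93 kips. φR_n = 0.75 × 382.93 = 287.2 kips.
Tension rupture (net): A_n = (12.0625 − 3×1.1875)×0.375 = 3.1875 in² (U = 1.0, A_e = A_n). φR_n = 0.75 × 70 × 3.1875 = 167.3 kips.
Tension yield (gross): A_g = 12.0625×0.375 = 4.5234 in². φR_n = 0.90 × 50 × 4.5234 = 203.6 kips.
Governing: min(477.1, 620.2, 287.2, 167.3, 203.6) = 167.3 kips → net-section rupture.

167.3 kips (net-section rupture governs)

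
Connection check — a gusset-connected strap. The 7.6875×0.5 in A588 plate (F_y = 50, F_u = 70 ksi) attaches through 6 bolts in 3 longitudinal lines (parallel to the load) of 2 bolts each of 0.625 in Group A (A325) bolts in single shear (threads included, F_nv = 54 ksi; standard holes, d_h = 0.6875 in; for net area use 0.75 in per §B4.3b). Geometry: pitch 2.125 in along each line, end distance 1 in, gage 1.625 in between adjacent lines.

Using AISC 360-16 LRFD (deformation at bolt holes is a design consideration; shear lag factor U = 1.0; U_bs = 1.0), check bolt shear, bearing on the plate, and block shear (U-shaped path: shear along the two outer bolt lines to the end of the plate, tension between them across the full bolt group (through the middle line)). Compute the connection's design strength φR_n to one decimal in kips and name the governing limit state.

74.6 kips (bolt shear governs)

Bolt shear: A_b = π(0.625)²/4 = 0.3068 in². φR_n = 0.75 × 54 × 0.3068 × 6 × 1 = 74.6 kips.
Bearing (0.5 in plate, F_u = 70 ksi): end bolts L_c = 1 − 0.6875/2 = 0.65625, R_n = min(1.2×0.65625×0.5×70, 2.4×0.625×0.5×70) = 27.563 kips/bolt; interior L_c = 2.125 − 0.6875 = 1.4375, R_n = 52.5 kips/bolt. φR_n = 0.75 × (3×27.563 + 3×52.5) = 180.1 kips.
Block shear: shear path 2×[1+1×2.125] = 2×3.125 in, A_gv = 3.125, A_nv = 2×(3.125 − 1.5×0.75)×0.5 = 2 in²; tension across gage: (3.25 − 2×0.75)×0.5 = 0.875 in². R_n = min(0.6×70×2, 0.6×50×3.125) + 1.0×70×0.875 = min(84, 93.75) + 61.25 = 145.25 kips. φR_n = 0.75 × 145.25 = 108.9 kips.
Governing: min(74.6, 180.1, 108.9) = 74.6 kips → bolt shear.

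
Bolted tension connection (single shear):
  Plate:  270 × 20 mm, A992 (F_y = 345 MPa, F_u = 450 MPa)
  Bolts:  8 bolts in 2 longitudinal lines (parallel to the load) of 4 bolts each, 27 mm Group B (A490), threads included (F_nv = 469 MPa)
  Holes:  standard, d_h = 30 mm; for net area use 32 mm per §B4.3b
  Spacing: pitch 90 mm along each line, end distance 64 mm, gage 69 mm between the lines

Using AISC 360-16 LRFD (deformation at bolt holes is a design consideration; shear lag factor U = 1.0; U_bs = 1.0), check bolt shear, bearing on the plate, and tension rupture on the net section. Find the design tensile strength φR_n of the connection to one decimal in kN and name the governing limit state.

1390.5 kN (net-section rupture governs)

Bolt shear: A_b = π(27)²/4 = 572.56 mm². φR_n = 0.75 × 469 × 572.56 × 8 × 1 = 1611.2 kN.
Bearing (20 mm plate, F_u = 450 MPa): end bolts L_c = 64 − 30/2 = 49, R_n = min(1.2×49×20×450, 2.4×27×20×450) = 529.2 kN/bolt; interior L_c = 90 − 30 = 60, R_n = 583.2 kN/bolt. φR_n = 0.75 × (2×529.2 + 6×583.2) = 3418.2 kN.
Tension rupture (net): A_n = (270 − 2×32)×20 = 4120 mm² (U = 1.0, A_e = A_n). φR_n = 0.75 × 450 × 4120 = 1390.5 kN.
Governing: min(1611.2, 3418.2, 1390.5) = 1390.5 kN → net-section rupture.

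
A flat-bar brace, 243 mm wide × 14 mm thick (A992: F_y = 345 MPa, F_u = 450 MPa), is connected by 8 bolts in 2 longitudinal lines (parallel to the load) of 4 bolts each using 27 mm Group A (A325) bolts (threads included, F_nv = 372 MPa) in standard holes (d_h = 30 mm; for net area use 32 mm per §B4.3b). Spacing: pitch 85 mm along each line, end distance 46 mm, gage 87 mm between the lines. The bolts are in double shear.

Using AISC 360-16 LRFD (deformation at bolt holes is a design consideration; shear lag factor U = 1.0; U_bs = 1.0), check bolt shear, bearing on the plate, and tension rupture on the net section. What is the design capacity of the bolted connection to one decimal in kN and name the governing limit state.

Bolt shear: A_b = π(27)²/4 = 572.56 mm². φR_n = 0.75 × 372 × 572.56 × 8 × 2 = 2555.9 kN.
Bearing (14 mm plate, F_u = 450 MPa): end bolts L_c = 46 − 30/2 = 31, R_n = min(1.2×31×14×450, 2.4×27×14×450) = 234.36 kN/bolt; interior L_c = 85 − 30 = 55, R_n = 408.24 kN/bolt. φR_n = 0.75 × (2×234.36 + 6×408.24) = 2188.6 kN.
Tension rupture (net): A_n = (243 − 2×32)×14 = 2506 mm² (U = 1.0, A_e = A_n). φR_n = 0.75 × 450 × 2506 = 845.8 kN.
Governing: min(2555.9, 2188.6, 845.8) = 845.8 kN → net-section rupture.

845.8 kN (net-section rupture governs)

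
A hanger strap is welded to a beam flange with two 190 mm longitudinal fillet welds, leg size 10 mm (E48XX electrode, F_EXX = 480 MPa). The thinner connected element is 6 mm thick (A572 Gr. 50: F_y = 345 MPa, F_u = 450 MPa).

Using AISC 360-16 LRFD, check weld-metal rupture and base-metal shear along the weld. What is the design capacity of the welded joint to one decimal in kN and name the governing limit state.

461.7 kN (base-metal shear governs)

Weld metal: throat = 0.707×10 = 7.07 mm, L = 2×190 = 380 mm. φR_n = 0.75 × 0.6 × 480 × 7.07 × 380 = 580.3 kN.
Base metal shear (6 mm plate): yield φR_n = 1.0×0.6×345×6×380 = 472.0 kN; rupture φR_n = 0.75×0.6×450×6×380 = 461.7 kN; take 461.7 kN (rupture).
Governing: min(580.3, 461.7) = 461.7 kN → base-metal shear.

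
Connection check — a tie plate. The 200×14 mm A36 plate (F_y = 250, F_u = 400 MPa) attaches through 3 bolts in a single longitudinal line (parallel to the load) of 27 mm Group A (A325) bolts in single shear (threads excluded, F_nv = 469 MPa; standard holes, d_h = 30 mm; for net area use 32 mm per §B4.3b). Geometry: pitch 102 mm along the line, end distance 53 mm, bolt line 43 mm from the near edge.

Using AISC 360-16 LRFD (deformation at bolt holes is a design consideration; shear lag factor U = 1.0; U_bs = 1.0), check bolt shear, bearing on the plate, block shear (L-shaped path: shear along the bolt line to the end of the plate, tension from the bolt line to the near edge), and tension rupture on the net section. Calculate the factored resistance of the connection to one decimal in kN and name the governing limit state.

Bolt shear: A_b = π(27)²/4 = 572.56 mm². φR_n = 0.75 × 469 × 572.56 × 3 × 1 = 604.2 kN.
Bearing (14 mm plate, F_u = 400 MPa): end bolts L_c = 53 − 30/2 = 38, R_n = min(1.2×38×14×400, 2.4×27×14×400) = 255.36 kN/bolt; interior L_c = 102 − 30 = 72, R_n = 362.88 kN/bolt. φR_n = 0.75 × (1×255.36 + 2×362.88) = 735.8 kN.
Block shear: shear path 1×[53+2×102] = 1×257 mm, A_gv = 3598, A_nv = 1×(257 − 2.5×32)×14 = 2478 mm²; tension to near edge: (43 − 0.5×32)×14 = 378 mm². R_n = min(0.6×400×2478, 0.6×250×3598) + 1.0×400×378 = min(594.72, 539.7) + 151.2 = 690.9 kN. φR_n = 0.75 × 690.9 = 518.2 kN.
Tension rupture (net): A_n = (200 − 1×32)×14 = 2352 mm² (U = 1.0, A_e = A_n). φR_n = 0.75 × 400 × 2352 = 705.6 kN.
Governing: min(604.2, 735.8, 518.2, 705.6) = 518.2 kN → block shear.

518.2 kN (block shear governs)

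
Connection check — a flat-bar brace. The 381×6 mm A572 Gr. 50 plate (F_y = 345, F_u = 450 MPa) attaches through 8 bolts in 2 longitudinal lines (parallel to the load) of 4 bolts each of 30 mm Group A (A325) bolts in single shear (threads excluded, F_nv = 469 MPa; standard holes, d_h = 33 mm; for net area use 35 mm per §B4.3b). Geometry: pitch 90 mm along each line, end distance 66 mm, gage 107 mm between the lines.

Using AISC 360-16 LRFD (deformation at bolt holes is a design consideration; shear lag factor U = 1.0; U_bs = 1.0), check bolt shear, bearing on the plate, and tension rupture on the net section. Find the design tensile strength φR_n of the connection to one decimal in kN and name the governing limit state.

629.8 kN (net-section rupture governs)

Bolt shear: A_b = π(30)²/4 = 706.86 mm². φR_n = 0.75 × 469 × 706.86 × 8 × 1 = 1989.1 kN.
Bearing (6 mm plate, F_u = 450 MPa): end bolts L_c = 66 − 33/2 = 49.5, R_n = min(1.2×49.5×6×450, 2.4×30×6×450) = 160.38 kN/bolt; interior L_c = 90 − 33 = 57, R_n = 184.68 kN/bolt. φR_n = 0.75 × (2×160.38 + 6×184.68) = 1071.6 kN.
Tension rupture (net): A_n = (381 − 2×35)×6 = 1866 mm² (U = 1.0, A_e = A_n). φR_n = 0.75 × 450 × 1866 = 629.8 kN.
Governing: min(1989.1, 1071.6, 629.8) = 629.8 kN → net-section rupture.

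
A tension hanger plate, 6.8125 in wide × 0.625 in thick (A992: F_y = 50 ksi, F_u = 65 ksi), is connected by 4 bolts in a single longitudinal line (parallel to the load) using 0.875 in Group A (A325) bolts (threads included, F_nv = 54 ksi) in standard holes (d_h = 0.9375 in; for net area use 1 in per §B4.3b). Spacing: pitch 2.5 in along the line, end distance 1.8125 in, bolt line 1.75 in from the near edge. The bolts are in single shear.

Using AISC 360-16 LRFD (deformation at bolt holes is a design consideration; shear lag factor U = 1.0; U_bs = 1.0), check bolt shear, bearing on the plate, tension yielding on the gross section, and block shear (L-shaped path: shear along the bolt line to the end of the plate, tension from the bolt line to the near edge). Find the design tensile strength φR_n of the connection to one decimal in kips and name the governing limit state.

Bolt shear: A_b = π(0.875)²/4 = 0.60132 in². φR_n = 0.75 × 54 × 0.60132 × 4 × 1 = 97.4 kips.
Bearing (0.625 in plate, F_u = 65 ksi): end bolts L_c = 1.8125 − 0.9375/2 = 1.34375, R_n = min(1.2×1.34375×0.625×65, 2.4×0.875×0.625×65) = 65.508 kips/bolt; interior L_c = 2.5 − 0.9375 = 1.5625, R_n = 76.172 kips/bolt. φR_n = 0.75 × (1×65.508 + 3×76.172) = 220.5 kips.
Tension yield (gross): A_g = 6.8125×0.625 = 4.2578 in². φR_n = 0.90 × 50 × 4.2578 = 191.6 kips.
Block shear: shear path 1×[1.8125+3×2.5] = 1×9.3125 in, A_gv = 5.8203, A_nv = 1×(9.3125 − 3.5×1)×0.625 = 3.6328 in²; tension to near edge: (1.75 − 0.5×1)×0.625 = 0.78125 in². R_n = min(0.6×65×3.6328, 0.6×50×5.8203) + 1.0×65×0.78125 = min(141.68, 174.61) + 50.781 = 192.46 kips. φR_n = 0.75 × 192.46 = 144.3 kips.
Governing: min(97.4, 220.5, 191.6, 144.3) = 97.4 kips → bolt shear.

97.4 kips (bolt shear governs)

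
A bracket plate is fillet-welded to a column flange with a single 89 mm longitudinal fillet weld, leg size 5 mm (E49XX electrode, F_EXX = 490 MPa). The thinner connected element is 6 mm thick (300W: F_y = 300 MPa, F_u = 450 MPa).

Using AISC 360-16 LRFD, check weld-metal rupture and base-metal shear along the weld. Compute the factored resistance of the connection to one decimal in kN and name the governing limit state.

69.4 kN (weld metal governs)

Weld metal: throat = 0.707×5 = 3.535 mm, L = 89 mm. φR_n = 0.75 × 0.6 × 490 × 3.535 × 89 = 69.4 kN.
Base metal shear (6 mm plate): yield φR_n = 1.0×0.6×300×6×89 = 96.1 kN; rupture φR_n = 0.75×0.6×450×6×89 = 108.1 kN; take 96.1 kN (yield).
Governing: min(69.4, 96.1) = 69.4 kN → weld metal.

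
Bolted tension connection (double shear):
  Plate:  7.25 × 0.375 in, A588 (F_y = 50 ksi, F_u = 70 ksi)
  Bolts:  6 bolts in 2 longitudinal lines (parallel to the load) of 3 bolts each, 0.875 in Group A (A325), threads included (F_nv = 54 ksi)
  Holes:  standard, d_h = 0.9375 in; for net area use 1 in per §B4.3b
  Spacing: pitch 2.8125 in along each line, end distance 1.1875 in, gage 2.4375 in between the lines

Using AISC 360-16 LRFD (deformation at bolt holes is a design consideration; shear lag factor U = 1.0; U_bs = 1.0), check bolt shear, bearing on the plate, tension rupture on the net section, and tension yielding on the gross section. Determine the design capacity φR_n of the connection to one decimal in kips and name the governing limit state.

103.4 kips (net-section rupture governs)

Bolt shear: A_b = π(0.875)²/4 = 0.60132 in². φR_n = 0.75 × 54 × 0.60132 × 6 × 2 = 292.2 kips.
Bearing (0.375 in plate, F_u = 70 ksi): end bolts L_c = 1.1875 − 0.9375/2 = 0.71875, R_n = min(1.2×0.71875×0.375×70, 2.4×0.875×0.375×70) = 22.641 kips/bolt; interior L_c = 2.8125 − 0.9375 = 1.875, R_n = 55.125 kips/bolt. φR_n = 0.75 × (2×22.641 + 4×55.125) = 199.3 kips.
Tension rupture (net): A_n = (7.25 − 2×1)×0.375 = 1.9688 in² (U = 1.0, A_e = A_n). φR_n = 0.75 × 70 × 1.9688 = 103.4 kips.
Tension yield (gross): A_g = 7.25×0.375 = 2.7188 in². φR_n = 0.90 × 50 × 2.7188 = 122.3 kips.
Governing: min(292.2, 199.3, 103.4, 122.3) = 103.4 kips → net-section rupture.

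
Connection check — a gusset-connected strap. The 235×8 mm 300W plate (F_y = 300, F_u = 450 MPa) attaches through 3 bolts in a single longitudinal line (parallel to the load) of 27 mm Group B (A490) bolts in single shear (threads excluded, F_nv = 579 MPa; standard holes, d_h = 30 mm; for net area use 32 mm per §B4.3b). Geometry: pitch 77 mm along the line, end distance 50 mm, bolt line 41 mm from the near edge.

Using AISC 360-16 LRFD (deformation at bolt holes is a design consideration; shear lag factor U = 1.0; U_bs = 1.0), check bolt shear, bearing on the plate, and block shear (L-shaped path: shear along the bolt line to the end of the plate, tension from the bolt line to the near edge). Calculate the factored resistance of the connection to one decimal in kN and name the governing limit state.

268.4 kN (block shear governs)

Bolt shear: A_b = π(27)²/4 = 572.56 mm². φR_n = 0.75 × 579 × 572.56 × 3 × 1 = 745.9 kN.
Bearing (8 mm plate, F_u = 450 MPa): end bolts L_c = 50 − 30/2 = 35, R_n = min(1.2×35×8×450, 2.4×27×8×450) = 151.2 kN/bolt; interior L_c = 77 − 30 = 47, R_n = 203.04 kN/bolt. φR_n = 0.75 × (1×151.2 + 2×203.04) = 418.0 kN.
Block shear: shear path 1×[50+2×77] = 1×204 mm, A_gv = 1632, A_nv = 1×(204 − 2.5×32)×8 = 992 mm²; tension to near edge: (41 − 0.5×32)×8 = 200 mm². R_n = min(0.6×450×992, 0.6×300×1632) + 1.0×450×200 = min(267.84, 293.76) + 90 = 357.84 kN. φR_n = 0.75 × 357.84 = 268.4 kN.
Governing: min(745.9, 418.0, 268.4) = 268.4 kN → block shear.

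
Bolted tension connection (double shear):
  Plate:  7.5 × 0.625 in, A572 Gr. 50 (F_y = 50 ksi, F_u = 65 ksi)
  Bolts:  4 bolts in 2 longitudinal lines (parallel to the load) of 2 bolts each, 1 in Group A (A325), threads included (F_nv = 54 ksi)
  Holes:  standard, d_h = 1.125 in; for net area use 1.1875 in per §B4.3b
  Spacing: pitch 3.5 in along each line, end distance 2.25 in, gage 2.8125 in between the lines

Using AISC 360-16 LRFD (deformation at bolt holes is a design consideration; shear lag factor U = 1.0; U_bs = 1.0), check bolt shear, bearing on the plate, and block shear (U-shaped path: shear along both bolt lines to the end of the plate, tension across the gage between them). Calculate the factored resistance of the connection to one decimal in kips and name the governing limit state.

Bolt shear: A_b = π(1)²/4 = 0.7854 in². φR_n = 0.75 × 54 × 0.7854 × 4 × 2 = 254.5 kips.
Bearing (0.625 in plate, F_u = 65 ksi): end bolts L_c = 2.25 − 1.125/2 = 1.6875, R_n = min(1.2×1.6875×0.625×65, 2.4×1×0.625×65) = 82.266 kips/bolt; interior L_c = 3.5 − 1.125 = 2.375, R_n = 97.5 kips/bolt. φR_n = 0.75 × (2×82.266 + 2×97.5) = 269.6 kips.
Block shear: shear path 2×[2.25+1×3.5] = 2×5.75 in, A_gv = 7.1875, A_nv = 2×(5.75 − 1.5×1.1875)×0.625 = 4.9609 in²; tension across gage: (2.8125 − 1×1.1875)×0.625 = 1.0156 in². R_n = min(0.6×65×4.9609, 0.6×50×7.1875) + 1.0×65×1.0156 = min(193.48, 215.63) + 66.014 = 259.49 kips. φR_n = 0.75 × 259.49 = 194.6 kips.
Governing: min(254.5, 269.6, 194.6) = 194.6 kips → block shear.

194.6 kips (block shear governs)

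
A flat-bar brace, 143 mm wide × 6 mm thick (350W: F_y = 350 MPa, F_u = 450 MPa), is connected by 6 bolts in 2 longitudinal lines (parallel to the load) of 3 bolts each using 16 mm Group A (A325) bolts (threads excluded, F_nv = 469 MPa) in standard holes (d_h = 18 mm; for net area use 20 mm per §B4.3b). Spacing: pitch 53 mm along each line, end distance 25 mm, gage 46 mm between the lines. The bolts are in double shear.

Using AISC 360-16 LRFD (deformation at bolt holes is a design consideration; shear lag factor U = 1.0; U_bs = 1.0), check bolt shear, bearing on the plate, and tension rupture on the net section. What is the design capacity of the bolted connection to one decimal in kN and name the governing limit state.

Bolt shear: A_b = π(16)²/4 = 201.06 mm². φR_n = 0.75 × 469 × 201.06 × 6 × 2 = 848.7 kN.
Bearing (6 mm plate, F_u = 450 MPa): end bolts L_c = 25 − 18/2 = 16, R_n = min(1.2×16×6×450, 2.4×16×6×450) = 51.84 kN/bolt; interior L_c = 53 − 18 = 35, R_n = 103.68 kN/bolt. φR_n = 0.75 × (2×51.84 + 4×103.68) = 388.8 kN.
Tension rupture (net): A_n = (143 − 2×20)×6 = 618 mm² (U = 1.0, A_e = A_n). φR_n = 0.75 × 450 × 618 = 208.6 kN.
Governing: min(848.7, 388.8, 208.6) = 208.6 kN → net-section rupture.

208.6 kN (net-section rupture governs)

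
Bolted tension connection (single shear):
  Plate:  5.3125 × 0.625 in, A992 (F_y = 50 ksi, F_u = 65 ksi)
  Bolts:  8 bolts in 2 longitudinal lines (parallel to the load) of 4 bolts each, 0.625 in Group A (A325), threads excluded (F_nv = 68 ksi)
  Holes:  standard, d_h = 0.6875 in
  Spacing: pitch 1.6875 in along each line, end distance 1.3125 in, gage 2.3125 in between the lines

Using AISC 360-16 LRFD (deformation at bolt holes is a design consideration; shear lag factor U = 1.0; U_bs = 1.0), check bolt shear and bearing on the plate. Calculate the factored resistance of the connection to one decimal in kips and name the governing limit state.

125.2 kips (bolt shear governs)

Bolt shear: A_b = π(0.625)²/4 = 0.3068 in². φR_n = 0.75 × 68 × 0.3068 × 8 × 1 = 125.2 kips.
Bearing (0.625 in plate, F_u = 65 ksi): end bolts L_c = 1.3125 − 0.6875/2 = 0.96875, R_n = min(1.2×0.96875×0.625×65, 2.4×0.625×0.625×65) = 47.227 kips/bolt; interior L_c = 1.6875 − 0.6875 = 1, R_n = 48.75 kips/bolt. φR_n = 0.75 × (2×47.227 + 6×48.75) = 290.2 kips.
Governing: min(125.2, 290.2) = 125.2 kips → bolt shear.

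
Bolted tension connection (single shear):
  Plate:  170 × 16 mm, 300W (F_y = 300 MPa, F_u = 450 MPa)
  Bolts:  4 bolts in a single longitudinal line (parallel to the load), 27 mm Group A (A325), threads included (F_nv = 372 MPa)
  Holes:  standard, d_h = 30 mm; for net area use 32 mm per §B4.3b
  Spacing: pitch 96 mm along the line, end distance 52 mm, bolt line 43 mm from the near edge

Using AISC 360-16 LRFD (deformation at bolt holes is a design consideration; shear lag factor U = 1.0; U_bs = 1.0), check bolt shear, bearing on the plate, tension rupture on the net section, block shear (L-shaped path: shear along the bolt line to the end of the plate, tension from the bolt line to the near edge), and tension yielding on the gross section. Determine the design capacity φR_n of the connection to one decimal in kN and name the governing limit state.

Bolt shear: A_b = π(27)²/4 = 572.56 mm². φR_n = 0.75 × 372 × 572.56 × 4 × 1 = 639.0 kN.
Bearing (16 mm plate, F_u = 450 MPa): end bolts L_c = 52 − 30/2 = 37, R_n = min(1.2×37×16×450, 2.4×27×16×450) = 319.68 kN/bolt; interior L_c = 96 − 30 = 66, R_n = 466.56 kN/bolt. φR_n = 0.75 × (1×319.68 + 3×466.56) = 1289.5 kN.
Tension rupture (net): A_n = (170 − 1×32)×16 = 2208 mm² (U = 1.0, A_e = A_n). φR_n = 0.75 × 450 × 2208 = 745.2 kN.
Block shear: shear path 1×[52+3×96] = 1×340 mm, A_gv = 5440, A_nv = 1×(340 − 3.5×32)×16 = 3648 mm²; tension to near edge: (43 − 0.5×32)×16 = 432 mm². R_n = min(0.6×450×3648, 0.6×300×5440) + 1.0×450×432 = min(984.96, 979.2) + 194.4 = 1173.6 kN. φR_n = 0.75 × 1173.6 = 880.2 kN.
Tension yield (gross): A_g = 170×16 = 2720 mm². φR_n = 0.90 × 300 × 2720 = 734.4 kN.
Governing: min(639.0, 1289.5, 745.2, 880.2, 734.4) = 639.0 kN → bolt shear.

639.0 kN (bolt shear governs)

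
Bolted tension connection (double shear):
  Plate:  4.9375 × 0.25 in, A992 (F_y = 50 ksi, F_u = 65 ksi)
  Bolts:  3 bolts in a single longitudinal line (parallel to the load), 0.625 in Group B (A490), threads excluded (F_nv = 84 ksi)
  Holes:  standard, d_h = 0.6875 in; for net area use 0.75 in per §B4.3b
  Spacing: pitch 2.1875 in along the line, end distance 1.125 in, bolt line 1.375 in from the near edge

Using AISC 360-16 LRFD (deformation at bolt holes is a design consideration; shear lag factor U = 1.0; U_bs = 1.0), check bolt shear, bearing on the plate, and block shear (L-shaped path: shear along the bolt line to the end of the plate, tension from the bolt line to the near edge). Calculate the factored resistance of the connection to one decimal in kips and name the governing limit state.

Bolt shear: A_b = π(0.625)²/4 = 0.3068 in². φR_n = 0.75 × 84 × 0.3068 × 3 × 2 = 116.0 kips.
Bearing (0.25 in plate, F_u = 65 ksi): end bolts L_c = 1.125 − 0.6875/2 = 0.78125, R_n = min(1.2×0.78125×0.25×65, 2.4×0.625×0.25×65) = 15.234 kips/bolt; interior L_c = 2.1875 − 0.6875 = 1.5, R_n = 24.375 kips/bolt. φR_n = 0.75 × (1×15.234 + 2×24.375) = 48.0 kips.
Block shear: shear path 1×[1.125+2×2.1875] = 1×5.5 in, A_gv = 1.375, A_nv = 1×(5.5 − 2.5×0.75)×0.25 = 0.90625 in²; tension to near edge: (1.375 − 0.5×0.75)×0.25 = 0.25 in². R_n = min(0.6×65×0.90625, 0.6×50×1.375) + 1.0×65×0.25 = min(35.344, 41.25) + 16.25 = 51.594 kips. φR_n = 0.75 × 51.594 = 38.7 kips.
Governing: min(116.0, 48.0, 38.7) = 38.7 kips → block shear.

38.7 kips (block shear governs)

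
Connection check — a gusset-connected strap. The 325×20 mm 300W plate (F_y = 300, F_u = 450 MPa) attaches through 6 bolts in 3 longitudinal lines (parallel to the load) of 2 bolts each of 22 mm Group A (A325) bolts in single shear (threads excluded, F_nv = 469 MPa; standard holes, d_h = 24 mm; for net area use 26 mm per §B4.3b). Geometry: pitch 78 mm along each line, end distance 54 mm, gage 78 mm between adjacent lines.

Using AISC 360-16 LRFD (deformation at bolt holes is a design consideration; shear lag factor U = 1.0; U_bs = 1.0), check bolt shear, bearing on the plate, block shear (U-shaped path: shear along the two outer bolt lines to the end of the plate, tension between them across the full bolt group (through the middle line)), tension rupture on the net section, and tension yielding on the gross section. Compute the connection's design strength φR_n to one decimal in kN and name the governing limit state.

Bolt shear: A_b = π(22)²/4 = 380.13 mm². φR_n = 0.75 × 469 × 380.13 × 6 × 1 = 802.3 kN.
Bearing (20 mm plate, F_u = 450 MPa): end bolts L_c = 54 − 24/2 = 42, R_n = min(1.2×42×20×450, 2.4×22×20×450) = 453.6 kN/bolt; interior L_c = 78 − 24 = 54, R_n = 475.2 kN/bolt. φR_n = 0.75 × (3×453.6 + 3×475.2) = 2089.8 kN.
Block shear: shear path 2×[54+1×78] = 2×132 mm, A_gv = 5280, A_nv = 2×(132 − 1.5×26)×20 = 3720 mm²; tension across gage: (156 − 2×26)×20 = 2080 mm². R_n = min(0.6×450×3720, 0.6×300×5280) + 1.0×450×2080 = min(1004.4, 950.4) + 936 = 1886.4 kN. φR_n = 0.75 × 1886.4 = 1414.8 kN.
Tension rupture (net): A_n = (325 − 3×26)×20 = 4940 mm² (U = 1.0, A_e = A_n). φR_n = 0.75 × 450 × 4940 = 1667.3 kN.
Tension yield (gross): A_g = 325×20 = 6500 mm². φR_n = 0.90 × 300 × 6500 = 1755.0 kN.
Governing: min(802.3, 2089.8, 1414.8, 1667.3, 1755.0) = 802.3 kN → bolt shear.

802.3 kN (bolt shear governs)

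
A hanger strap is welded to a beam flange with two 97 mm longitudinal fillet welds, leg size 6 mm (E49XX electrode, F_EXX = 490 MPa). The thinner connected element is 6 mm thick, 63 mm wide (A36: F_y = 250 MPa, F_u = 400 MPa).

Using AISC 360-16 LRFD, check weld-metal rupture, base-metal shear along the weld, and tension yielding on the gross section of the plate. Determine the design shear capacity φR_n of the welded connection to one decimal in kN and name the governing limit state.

Weld metal: throat = 0.707×6 = 4.242 mm, L = 2×97 = 194 mm. φR_n = 0.75 × 0.6 × 490 × 4.242 × 194 = 181.5 kN.
Base metal shear (6 mm plate): yield φR_n = 1.0×0.6×250×6×194 = 174.6 kN; rupture φR_n = 0.75×0.6×400×6×194 = 209.5 kN; take 174.6 kN (yield).
Tension yield (gross): A_g = 63×6 = 378 mm². φR_n = 0.90 × 250 × 378 = 85.1 kN.
Governing: min(181.5, 174.6, 85.1) = 85.1 kN → gross-section yield.

85.1 kN (gross-section yield governs)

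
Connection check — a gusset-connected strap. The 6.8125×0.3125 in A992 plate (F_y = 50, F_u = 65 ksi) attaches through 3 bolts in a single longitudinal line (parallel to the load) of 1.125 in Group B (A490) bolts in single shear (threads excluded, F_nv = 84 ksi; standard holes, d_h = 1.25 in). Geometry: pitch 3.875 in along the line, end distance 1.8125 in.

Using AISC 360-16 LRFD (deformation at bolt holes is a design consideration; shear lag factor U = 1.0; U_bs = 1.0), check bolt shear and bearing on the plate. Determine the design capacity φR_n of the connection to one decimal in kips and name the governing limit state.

104.0 kips (bearing governs)

Bolt shear: A_b = π(1.125)²/4 = 0.99402 in². φR_n = 0.75 × 84 × 0.99402 × 3 × 1 = 187.9 kips.
Bearing (0.3125 in plate, F_u = 65 ksi): end bolts L_c = 1.8125 − 1.25/2 = 1.1875, R_n = min(1.2×1.1875×0.3125×65, 2.4×1.125×0.3125×65) = 28.945 kips/bolt; interior L_c = 3.875 − 1.25 = 2.625, R_n = 54.844 kips/bolt. φR_n = 0.75 × (1×28.945 + 2×54.844) = 104.0 kips.
Governing: min(187.9, 104.0) = 104.0 kips → bearing.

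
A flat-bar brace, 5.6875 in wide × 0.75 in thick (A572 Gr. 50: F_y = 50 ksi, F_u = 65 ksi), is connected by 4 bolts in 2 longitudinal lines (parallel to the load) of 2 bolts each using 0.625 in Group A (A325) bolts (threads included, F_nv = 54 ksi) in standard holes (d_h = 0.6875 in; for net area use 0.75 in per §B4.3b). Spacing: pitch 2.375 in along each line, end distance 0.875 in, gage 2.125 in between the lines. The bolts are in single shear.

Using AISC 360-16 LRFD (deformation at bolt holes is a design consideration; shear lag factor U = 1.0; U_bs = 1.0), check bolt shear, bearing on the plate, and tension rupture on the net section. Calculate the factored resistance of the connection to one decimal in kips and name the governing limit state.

Bolt shear: A_b = π(0.625)²/4 = 0.3068 in². φR_n = 0.75 × 54 × 0.3068 × 4 × 1 = 49.7 kips.
Bearing (0.75 in plate, F_u = 65 ksi): end bolts L_c = 0.875 − 0.6875/2 = 0.53125, R_n = min(1.2×0.53125×0.75×65, 2.4×0.625×0.75×65) = 31.078 kips/bolt; interior L_c = 2.375 − 0.6875 = 1.6875, R_n = 73.125 kips/bolt. φR_n = 0.75 × (2×31.078 + 2×73.125) = 156.3 kips.
Tension rupture (net): A_n = (5.6875 − 2×0.75)×0.75 = 3.1406 in² (U = 1.0, A_e = A_n). φR_n = 0.75 × 65 × 3.1406 = 153.1 kips.
Governing: min(49.7, 156.3, 153.1) = 49.7 kips → bolt shear.

49.7 kips (bolt shear governs)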